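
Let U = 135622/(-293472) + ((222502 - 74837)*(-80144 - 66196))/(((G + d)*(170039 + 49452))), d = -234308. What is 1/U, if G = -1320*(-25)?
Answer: 1620893333459952/43653171408673 ≈ 37.131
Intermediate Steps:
G = 33000
U = 43653171408673/1620893333459952 (U = 135622/(-293472) + ((222502 - 74837)*(-80144 - 66196))/(((33000 - 234308)*(170039 + 49452))) = 135622*(-1/293472) + (147665*(-146340))/((-201308*219491)) = -67811/146736 - 21609296100/(-44185294228) = -67811/146736 - 21609296100*(-1/44185294228) = -67811/146736 + 5402324025/11046323557 = 43653171408673/1620893333459952 ≈ 0.026932)
1/U = 1/(43653171408673/1620893333459952) = 1620893333459952/43653171408673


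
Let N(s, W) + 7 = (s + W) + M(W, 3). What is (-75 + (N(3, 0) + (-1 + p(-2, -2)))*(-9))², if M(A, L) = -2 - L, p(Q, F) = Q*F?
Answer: 441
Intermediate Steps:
p(Q, F) = F*Q
N(s, W) = -12 + W + s (N(s, W) = -7 + ((s + W) + (-2 - 1*3)) = -7 + ((W + s) + (-2 - 3)) = -7 + ((W + s) - 5) = -7 + (-5 + W + s) = -12 + W + s)
(-75 + (N(3, 0) + (-1 + p(-2, -2)))*(-9))² = (-75 + ((-12 + 0 + 3) + (-1 - 2*(-2)))*(-9))² = (-75 + (-9 + (-1 + 4))*(-9))² = (-75 + (-9 + 3)*(-9))² = (-75 - 6*(-9))² = (-75 + 54)² = (-21)² = 441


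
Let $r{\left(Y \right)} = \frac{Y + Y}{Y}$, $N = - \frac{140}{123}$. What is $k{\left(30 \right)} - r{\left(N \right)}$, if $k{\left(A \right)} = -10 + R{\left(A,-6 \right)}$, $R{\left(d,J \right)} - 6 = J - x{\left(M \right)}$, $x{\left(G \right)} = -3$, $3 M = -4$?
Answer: $-9$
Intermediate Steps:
$M = - \frac{4}{3}$ ($M = \frac{1}{3} \left(-4\right) = - \frac{4}{3} \approx -1.3333$)
$R{\left(d,J \right)} = 9 + J$ ($R{\left(d,J \right)} = 6 + \left(J - -3\right) = 6 + \left(J + 3\right) = 6 + \left(3 + J\right) = 9 + J$)
$k{\left(A \right)} = -7$ ($k{\left(A \right)} = -10 + \left(9 - 6\right) = -10 + 3 = -7$)
$N = - \frac{140}{123}$ ($N = \left(-140\right) \frac{1}{123} = - \frac{140}{123} \approx -1.1382$)
$r{\left(Y \right)} = 2$ ($r{\left(Y \right)} = \frac{2 Y}{Y} = 2$)
$k{\left(30 \right)} - r{\left(N \right)} = -7 - 2 = -9$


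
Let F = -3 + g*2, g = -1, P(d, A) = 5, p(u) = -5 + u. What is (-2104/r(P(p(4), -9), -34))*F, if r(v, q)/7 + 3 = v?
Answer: 5260/7 ≈ 751.43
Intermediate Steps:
r(v, q) = -21 + 7*v
F = -5 (F = -3 - 1*2 = -3 - 2 = -5)
(-2104/r(P(p(4), -9), -34))*F = -2104/(-21 + 7*5)*(-5) = -2104/(-21 + 35)*(-5) = -2104/14*(-5) = -2104*1/14*(-5) = -1052/7*(-5) = 5260/7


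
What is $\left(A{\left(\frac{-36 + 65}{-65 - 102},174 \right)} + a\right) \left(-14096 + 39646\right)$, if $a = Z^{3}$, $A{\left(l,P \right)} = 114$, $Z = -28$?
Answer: $-557960900$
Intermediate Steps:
$a = -21952$ ($a = \left(-28\right)^{3} = -21952$)
$\left(A{\left(\frac{-36 + 65}{-65 - 102},174 \right)} + a\right) \left(-14096 + 39646\right) = \left(114 - 21952\right) \left(-14096 + 39646\right) = \left(-21838\right) 25550 = -557960900$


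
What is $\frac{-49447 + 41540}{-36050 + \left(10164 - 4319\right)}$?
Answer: $\frac{7907}{30205} \approx 0.26178$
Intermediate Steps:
$\frac{-49447 + 41540}{-36050 + \left(10164 - 4319\right)} = - \frac{7907}{-36050 + \left(10164 - 4319\right)} = - \frac{7907}{-36050 + 5845} = - \frac{7907}{-30205} = \left(-7907\right) \left(- \frac{1}{30205}\right) = \frac{7907}{30205}$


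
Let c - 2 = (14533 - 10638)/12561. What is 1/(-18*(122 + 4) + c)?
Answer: -12561/28459331 ≈ -0.00044137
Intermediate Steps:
c = 29017/12561 (c = 2 + (14533 - 10638)/12561 = 2 + 3895*(1/12561) = 2 + 3895/12561 = 29017/12561 ≈ 2.3101)
1/(-18*(122 + 4) + c) = 1/(-18*(122 + 4) + 29017/12561) = 1/(-18*126 + 29017/12561) = 1/(-2268 + 29017/12561) = 1/(-28459331/12561) = -12561/28459331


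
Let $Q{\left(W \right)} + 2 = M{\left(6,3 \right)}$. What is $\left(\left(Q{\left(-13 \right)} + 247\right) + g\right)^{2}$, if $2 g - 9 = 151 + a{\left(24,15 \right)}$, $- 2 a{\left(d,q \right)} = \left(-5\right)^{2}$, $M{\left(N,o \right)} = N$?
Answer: $\frac{1687401}{16} \approx 1.0546 \cdot 10^{5}$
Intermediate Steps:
$Q{\left(W \right)} = 4$ ($Q{\left(W \right)} = -2 + 6 = 4$)
$a{\left(d,q \right)} = - \frac{25}{2}$ ($a{\left(d,q \right)} = - \frac{\left(-5\right)^{2}}{2} = \left(- \frac{1}{2}\right) 25 = - \frac{25}{2}$)
$g = \frac{295}{4}$ ($g = \frac{9}{2} + \frac{151 - \frac{25}{2}}{2} = \frac{9}{2} + \frac{1}{2} \cdot \frac{277}{2} = \frac{9}{2} + \frac{277}{4} = \frac{295}{4} \approx 73.75$)
$\left(\left(Q{\left(-13 \right)} + 247\right) + g\right)^{2} = \left(\left(4 + 247\right) + \frac{295}{4}\right)^{2} = \left(251 + \frac{295}{4}\right)^{2} = \left(\frac{1299}{4}\right)^{2} = \frac{1687401}{16}$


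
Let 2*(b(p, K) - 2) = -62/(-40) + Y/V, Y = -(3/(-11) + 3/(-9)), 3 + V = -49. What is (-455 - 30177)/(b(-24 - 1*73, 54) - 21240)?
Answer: 525645120/364430881 ≈ 1.4424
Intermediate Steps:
V = -52 (V = -3 - 49 = -52)
Y = 20/33 (Y = -(3*(-1/11) + 3*(-1/9)) = -(-3/11 - 1/3) = -1*(-20/33) = 20/33 ≈ 0.60606)
b(p, K) = 47519/17160 (b(p, K) = 2 + (-62/(-40) + (20/33)/(-52))/2 = 2 + (-62*(-1/40) + (20/33)*(-1/52))/2 = 2 + (31/20 - 5/429)/2 = 2 + (1/2)*(13199/8580) = 2 + 13199/17160 = 47519/17160)
(-455 - 30177)/(b(-24 - 1*73, 54) - 21240) = (-455 - 30177)/(47519/17160 - 21240) = -30632/(-364430881/17160) = -30632*(-17160/364430881) = 525645120/364430881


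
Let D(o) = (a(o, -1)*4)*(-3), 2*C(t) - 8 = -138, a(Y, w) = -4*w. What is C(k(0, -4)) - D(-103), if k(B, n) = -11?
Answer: -17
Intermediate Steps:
C(t) = -65 (C(t) = 4 + (½)*(-138) = 4 - 69 = -65)
D(o) = -48 (D(o) = (-4*(-1)*4)*(-3) = (4*4)*(-3) = 16*(-3) = -48)
C(k(0, -4)) - D(-103) = -65 - 1*(-48) = -65 + 48 = -17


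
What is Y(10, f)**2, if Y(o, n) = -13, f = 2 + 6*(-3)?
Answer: 169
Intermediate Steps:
f = -16 (f = 2 - 18 = -16)
Y(10, f)**2 = (-13)**2 = 169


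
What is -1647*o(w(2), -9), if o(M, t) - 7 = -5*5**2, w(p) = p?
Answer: 194346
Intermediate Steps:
o(M, t) = -118 (o(M, t) = 7 - 5*5**2 = 7 - 5*25 = 7 - 125 = -118)
-1647*o(w(2), -9) = -1647*(-118) = 194346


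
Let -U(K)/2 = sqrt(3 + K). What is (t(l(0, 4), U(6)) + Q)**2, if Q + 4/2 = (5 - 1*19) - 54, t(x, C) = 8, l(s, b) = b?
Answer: 3844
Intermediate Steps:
U(K) = -2*sqrt(3 + K)
Q = -70 (Q = -2 + ((5 - 1*19) - 54) = -2 + ((5 - 19) - 54) = -2 + (-14 - 54) = -2 - 68 = -70)
(t(l(0, 4), U(6)) + Q)**2 = (8 - 70)**2 = (-62)**2 = 3844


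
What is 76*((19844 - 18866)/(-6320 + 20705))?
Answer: 24776/4795 ≈ 5.1670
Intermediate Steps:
76*((19844 - 18866)/(-6320 + 20705)) = 76*(978/14385) = 76*(978*(1/14385)) = 76*(326/4795) = 24776/4795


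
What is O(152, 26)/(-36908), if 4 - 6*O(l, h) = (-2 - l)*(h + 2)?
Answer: -1079/55362 ≈ -0.019490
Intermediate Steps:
O(l, h) = ⅔ - (-2 - l)*(2 + h)/6 (O(l, h) = ⅔ - (-2 - l)*(h + 2)/6 = ⅔ - (-2 - l)*(2 + h)/6)
O(152, 26)/(-36908) = (4/3 + (⅓)*26 + (⅓)*152 + (⅙)*26*152)/(-36908) = (4/3 + 26/3 + 152/3 + 1976/3)*(-1/36908) = (2158/3)*(-1/36908) = -1079/55362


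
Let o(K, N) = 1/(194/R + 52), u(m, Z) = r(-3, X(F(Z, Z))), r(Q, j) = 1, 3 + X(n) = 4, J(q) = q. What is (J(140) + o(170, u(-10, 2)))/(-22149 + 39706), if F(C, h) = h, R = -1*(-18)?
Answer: 79109/9919705 ≈ 0.0079749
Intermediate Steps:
R = 18
X(n) = 1 (X(n) = -3 + 4 = 1)
u(m, Z) = 1
o(K, N) = 9/565 (o(K, N) = 1/(194/18 + 52) = 1/(194*(1/18) + 52) = 1/(97/9 + 52) = 1/(565/9) = 9/565)
(J(140) + o(170, u(-10, 2)))/(-22149 + 39706) = (140 + 9/565)/(-22149 + 39706) = (79109/565)/17557 = (79109/565)*(1/17557) = 79109/9919705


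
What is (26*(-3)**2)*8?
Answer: 1872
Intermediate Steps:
(26*(-3)**2)*8 = (26*9)*8 = 234*8 = 1872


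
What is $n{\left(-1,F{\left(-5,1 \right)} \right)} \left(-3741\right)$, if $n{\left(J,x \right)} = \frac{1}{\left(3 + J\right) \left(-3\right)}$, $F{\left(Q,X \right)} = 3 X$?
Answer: $\frac{1247}{2} \approx 623.5$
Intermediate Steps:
$n{\left(J,x \right)} = \frac{1}{-9 - 3 J}$
$n{\left(-1,F{\left(-5,1 \right)} \right)} \left(-3741\right) = - \frac{1}{9 + 3 \left(-1\right)} \left(-3741\right) = - \frac{1}{9 - 3} \left(-3741\right) = - \frac{1}{6} \left(-3741\right) = \left(-1\right) \frac{1}{6} \left(-3741\right) = \left(- \frac{1}{6}\right) \left(-3741\right) = \frac{1247}{2}$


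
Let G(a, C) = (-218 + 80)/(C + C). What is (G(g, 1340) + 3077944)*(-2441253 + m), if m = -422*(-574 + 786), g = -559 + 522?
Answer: -10437802801216847/1340 ≈ -7.7894e+12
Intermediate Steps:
g = -37
m = -89464 (m = -422*212 = -89464)
G(a, C) = -69/C (G(a, C) = -138*1/(2*C) = -69/C)
(G(g, 1340) + 3077944)*(-2441253 + m) = (-69/1340 + 3077944)*(-2441253 - 89464) = (-69*1/1340 + 3077944)*(-2530717) = (-69/1340 + 3077944)*(-2530717) = (4124444891/1340)*(-2530717) = -10437802801216847/1340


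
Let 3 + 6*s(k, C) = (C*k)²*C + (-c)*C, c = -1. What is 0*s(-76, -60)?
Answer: 0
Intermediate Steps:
s(k, C) = -½ + C/6 + C³*k²/6 (s(k, C) = -½ + ((C*k)²*C + (-1*(-1))*C)/6 = -½ + ((C²*k²)*C + 1*C)/6 = -½ + (C³*k² + C)/6 = -½ + (C + C³*k²)/6 = -½ + (C/6 + C³*k²/6) = -½ + C/6 + C³*k²/6)
0*s(-76, -60) = 0*(-½ + (⅙)*(-60) + (⅙)*(-60)³*(-76)²) = 0*(-½ - 10 + (⅙)*(-216000)*5776) = 0*(-½ - 10 - 207936000) = 0*(-415872021/2) = 0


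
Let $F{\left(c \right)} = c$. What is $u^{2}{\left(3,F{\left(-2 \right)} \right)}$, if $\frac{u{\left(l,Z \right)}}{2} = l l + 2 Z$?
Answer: $100$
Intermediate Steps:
$u{\left(l,Z \right)} = 2 l^{2} + 4 Z$ ($u{\left(l,Z \right)} = 2 \left(l l + 2 Z\right) = 2 \left(l^{2} + 2 Z\right) = 2 l^{2} + 4 Z$)
$u^{2}{\left(3,F{\left(-2 \right)} \right)} = \left(2 \cdot 3^{2} + 4 \left(-2\right)\right)^{2} = \left(2 \cdot 9 - 8\right)^{2} = \left(18 - 8\right)^{2} = 10^{2} = 100$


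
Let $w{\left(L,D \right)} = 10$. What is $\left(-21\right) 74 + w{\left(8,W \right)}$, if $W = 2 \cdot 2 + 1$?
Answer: $-1544$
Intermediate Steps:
$W = 5$ ($W = 4 + 1 = 5$)
$\left(-21\right) 74 + w{\left(8,W \right)} = \left(-21\right) 74 + 10 = -1554 + 10 = -1544$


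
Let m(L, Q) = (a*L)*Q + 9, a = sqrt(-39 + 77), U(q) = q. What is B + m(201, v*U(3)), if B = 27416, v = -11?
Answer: 27425 - 6633*sqrt(38) ≈ -13464.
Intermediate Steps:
a = sqrt(38) ≈ 6.1644
m(L, Q) = 9 + L*Q*sqrt(38) (m(L, Q) = (sqrt(38)*L)*Q + 9 = (L*sqrt(38))*Q + 9 = L*Q*sqrt(38) + 9 = 9 + L*Q*sqrt(38))
B + m(201, v*U(3)) = 27416 + (9 + 201*(-11*3)*sqrt(38)) = 27416 + (9 + 201*(-33)*sqrt(38)) = 27416 + (9 - 6633*sqrt(38)) = 27425 - 6633*sqrt(38)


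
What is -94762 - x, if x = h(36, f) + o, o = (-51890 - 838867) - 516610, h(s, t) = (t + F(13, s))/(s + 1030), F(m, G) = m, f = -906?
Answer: 1399237823/1066 ≈ 1.3126e+6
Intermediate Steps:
h(s, t) = (13 + t)/(1030 + s) (h(s, t) = (t + 13)/(s + 1030) = (13 + t)/(1030 + s))
o = -1407367 (o = -890757 - 516610 = -1407367)
x = -1500254115/1066 (x = (13 - 906)/(1030 + 36) - 1407367 = -893/1066 - 1407367 = -1500254115/1066 ≈ -1.4074e+6)
-94762 - x = -94762 - 1*(-1500254115/1066) = -94762 + 1500254115/1066 = 1399237823/1066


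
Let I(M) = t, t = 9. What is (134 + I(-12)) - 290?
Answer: -147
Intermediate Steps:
I(M) = 9
(134 + I(-12)) - 290 = (134 + 9) - 290 = 143 - 290 = -147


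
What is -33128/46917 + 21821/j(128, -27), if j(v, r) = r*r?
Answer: 111069505/3800277 ≈ 29.227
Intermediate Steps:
j(v, r) = r²
-33128/46917 + 21821/j(128, -27) = -33128/46917 + 21821/((-27)²) = -33128*1/46917 + 21821/729 = -33128/46917 + 21821*(1/729) = -33128/46917 + 21821/729 = 111069505/3800277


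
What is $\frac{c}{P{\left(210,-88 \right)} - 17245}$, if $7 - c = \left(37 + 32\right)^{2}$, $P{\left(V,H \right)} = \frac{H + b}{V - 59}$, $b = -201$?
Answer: $\frac{358927}{1302142} \approx 0.27564$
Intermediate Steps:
$P{\left(V,H \right)} = \frac{-201 + H}{-59 + V}$ ($P{\left(V,H \right)} = \frac{H - 201}{V - 59} = \frac{-201 + H}{-59 + V}$)
$c = -4754$ ($c = 7 - \left(37 + 32\right)^{2} = 7 - 69^{2} = 7 - 4761 = -4754$)
$\frac{c}{P{\left(210,-88 \right)} - 17245} = - \frac{4754}{\frac{-201 - 88}{-59 + 210} - 17245} = - \frac{4754}{\frac{1}{151} \left(-289\right) - 17245} = - \frac{4754}{- \frac{289}{151} - 17245} = - \frac{4754}{- \frac{2604284}{151}} = \left(-4754\right) \left(- \frac{151}{2604284}\right) = \frac{358927}{1302142}$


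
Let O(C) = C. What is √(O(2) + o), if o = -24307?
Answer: I*√24305 ≈ 155.9*I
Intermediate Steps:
√(O(2) + o) = √(2 - 24307) = √(-24305) = I*√24305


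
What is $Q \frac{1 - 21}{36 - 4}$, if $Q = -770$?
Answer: $\frac{1925}{4} \approx 481.25$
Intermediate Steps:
$Q \frac{1 - 21}{36 - 4} = - 770 \frac{1 - 21}{36 - 4} = - 770 \left(- \frac{20}{32}\right) = - 770 \left(\left(-20\right) \frac{1}{32}\right) = \left(-770\right) \left(- \frac{5}{8}\right) = \frac{1925}{4}$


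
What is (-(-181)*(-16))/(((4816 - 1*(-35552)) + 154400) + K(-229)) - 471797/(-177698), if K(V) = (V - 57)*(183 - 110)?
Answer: 40763083461/15449952610 ≈ 2.6384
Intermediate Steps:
K(V) = -4161 + 73*V (K(V) = (-57 + V)*73 = -4161 + 73*V)
(-(-181)*(-16))/(((4816 - 1*(-35552)) + 154400) + K(-229)) - 471797/(-177698) = (-(-181)*(-16))/(((4816 - 1*(-35552)) + 154400) + (-4161 + 73*(-229))) - 471797/(-177698) = (-181*16)/(((4816 + 35552) + 154400) + (-4161 - 16717)) - 471797*(-1/177698) = -2896/((40368 + 154400) - 20878) + 471797/177698 = -2896/(194768 - 20878) + 471797/177698 = -2896/173890 + 471797/177698 = -2896*1/173890 + 471797/177698 = -1448/86945 + 471797/177698 = 40763083461/15449952610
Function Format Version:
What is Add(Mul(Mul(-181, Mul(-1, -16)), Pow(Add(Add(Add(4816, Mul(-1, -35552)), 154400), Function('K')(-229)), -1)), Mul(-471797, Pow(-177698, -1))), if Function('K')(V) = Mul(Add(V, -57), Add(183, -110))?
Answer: Rational(40763083461, 15449952610) ≈ 2.6384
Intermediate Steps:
Function('K')(V) = Add(-4161, Mul(73, V)) (Function('K')(V) = Mul(Add(-57, V), 73) = Add(-4161, Mul(73, V)))
Add(Mul(Mul(-181, Mul(-1, -16)), Pow(Add(Add(Add(4816, Mul(-1, -35552)), 154400), Function('K')(-229)), -1)), Mul(-471797, Pow(-177698, -1))) = Add(Mul(Mul(-181, Mul(-1, -16)), Pow(Add(Add(Add(4816, Mul(-1, -35552)), 154400), Add(-4161, Mul(73, -229))), -1)), Mul(-471797, Pow(-177698, -1))) = Add(Mul(Mul(-181, 16), Pow(Add(Add(Add(4816, 35552), 154400), Add(-4161, -16717)), -1)), Mul(-471797, Rational(-1, 177698))) = Add(Mul(-2896, Pow(Add(Add(40368, 154400), -20878), -1)), Rational(471797, 177698)) = Add(Mul(-2896, Pow(Add(194768, -20878), -1)), Rational(471797, 177698)) = Add(Mul(-2896, Pow(173890, -1)), Rational(471797, 177698)) = Add(Mul(-2896, Rational(1, 173890)), Rational(471797, 177698)) = Add(Rational(-1448, 86945), Rational(471797, 177698)) = Rational(40763083461, 15449952610)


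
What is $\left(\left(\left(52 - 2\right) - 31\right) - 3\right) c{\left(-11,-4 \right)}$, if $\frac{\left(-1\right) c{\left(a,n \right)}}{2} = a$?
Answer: $352$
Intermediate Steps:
$c{\left(a,n \right)} = - 2 a$
$\left(\left(\left(52 - 2\right) - 31\right) - 3\right) c{\left(-11,-4 \right)} = \left(\left(\left(52 - 2\right) - 31\right) - 3\right) \left(\left(-2\right) \left(-11\right)\right) = \left(\left(50 - 31\right) - 3\right) 22 = \left(19 - 3\right) 22 = 16 \cdot 22 = 352$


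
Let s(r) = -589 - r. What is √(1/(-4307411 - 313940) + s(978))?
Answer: I*√33466238901791318/4621351 ≈ 39.585*I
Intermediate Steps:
√(1/(-4307411 - 313940) + s(978)) = √(1/(-4307411 - 313940) + (-589 - 1*978)) = √(1/(-4621351) + (-589 - 978)) = √(-1/4621351 - 1567) = √(-7241657018/4621351) = I*√33466238901791318/4621351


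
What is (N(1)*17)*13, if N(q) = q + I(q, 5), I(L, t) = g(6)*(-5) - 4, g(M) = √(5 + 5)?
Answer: -663 - 1105*√10 ≈ -4157.3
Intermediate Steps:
g(M) = √10
I(L, t) = -4 - 5*√10 (I(L, t) = √10*(-5) - 4 = -5*√10 - 4 = -4 - 5*√10)
N(q) = -4 + q - 5*√10 (N(q) = q + (-4 - 5*√10) = -4 + q - 5*√10)
(N(1)*17)*13 = ((-4 + 1 - 5*√10)*17)*13 = ((-3 - 5*√10)*17)*13 = (-51 - 85*√10)*13 = -663 - 1105*√10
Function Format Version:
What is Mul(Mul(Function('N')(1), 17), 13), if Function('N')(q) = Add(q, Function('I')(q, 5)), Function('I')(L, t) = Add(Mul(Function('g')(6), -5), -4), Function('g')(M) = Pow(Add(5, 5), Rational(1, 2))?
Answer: Add(-663, Mul(-1105, Pow(10, Rational(1, 2)))) ≈ -4157.3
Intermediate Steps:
Function('g')(M) = Pow(10, Rational(1, 2))
Function('I')(L, t) = Add(-4, Mul(-5, Pow(10, Rational(1, 2)))) (Function('I')(L, t) = Add(Mul(Pow(10, Rational(1, 2)), -5), -4) = Add(Mul(-5, Pow(10, Rational(1, 2))), -4) = Add(-4, Mul(-5, Pow(10, Rational(1, 2)))))
Function('N')(q) = Add(-4, q, Mul(-5, Pow(10, Rational(1, 2)))) (Function('N')(q) = Add(q, Add(-4, Mul(-5, Pow(10, Rational(1, 2))))) = Add(-4, q, Mul(-5, Pow(10, Rational(1, 2)))))
Mul(Mul(Function('N')(1), 17), 13) = Mul(Mul(Add(-4, 1, Mul(-5, Pow(10, Rational(1, 2)))), 17), 13) = Mul(Mul(Add(-3, Mul(-5, Pow(10, Rational(1, 2)))), 17), 13) = Mul(Add(-51, Mul(-85, Pow(10, Rational(1, 2)))), 13) = Add(-663, Mul(-1105, Pow(10, Rational(1, 2))))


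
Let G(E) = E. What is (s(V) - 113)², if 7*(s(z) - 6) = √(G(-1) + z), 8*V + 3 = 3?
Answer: (749 - I)²/49 ≈ 11449.0 - 30.571*I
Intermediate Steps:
V = 0 (V = -3/8 + (⅛)*3 = -3/8 + 3/8 = 0)
s(z) = 6 + √(-1 + z)/7
(s(V) - 113)² = ((6 + √(-1 + 0)/7) - 113)² = ((6 + √(-1)/7) - 113)² = ((6 + I/7) - 113)² = (-107 + I/7)²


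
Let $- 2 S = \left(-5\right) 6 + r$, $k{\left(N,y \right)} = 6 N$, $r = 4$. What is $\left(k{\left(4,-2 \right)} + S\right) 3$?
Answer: $111$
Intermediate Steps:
$S = 13$ ($S = - \frac{\left(-5\right) 6 + 4}{2} = - \frac{-30 + 4}{2} = \left(- \frac{1}{2}\right) \left(-26\right) = 13$)
$\left(k{\left(4,-2 \right)} + S\right) 3 = \left(6 \cdot 4 + 13\right) 3 = \left(24 + 13\right) 3 = 37 \cdot 3 = 111$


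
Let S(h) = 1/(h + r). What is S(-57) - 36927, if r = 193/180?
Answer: -371744289/10067 ≈ -36927.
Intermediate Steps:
r = 193/180 (r = 193*(1/180) = 193/180 ≈ 1.0722)
S(h) = 1/(193/180 + h) (S(h) = 1/(h + 193/180) = 1/(193/180 + h))
S(-57) - 36927 = 180/(193 + 180*(-57)) - 36927 = 180/(193 - 10260) - 36927 = 180/(-10067) - 36927 = 180*(-1/10067) - 36927 = -180/10067 - 36927 = -371744289/10067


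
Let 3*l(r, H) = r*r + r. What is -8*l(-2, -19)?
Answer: -16/3 ≈ -5.3333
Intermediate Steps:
l(r, H) = r/3 + r²/3 (l(r, H) = (r*r + r)/3 = (r² + r)/3 = (r + r²)/3 = r/3 + r²/3)
-8*l(-2, -19) = -8*(-2)*(1 - 2)/3 = -8*(-2)*(-1)/3 = -8*⅔ = -16/3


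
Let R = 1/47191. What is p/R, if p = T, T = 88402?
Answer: 4171778782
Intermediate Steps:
R = 1/47191 ≈ 2.1190e-5
p = 88402
p/R = 88402/(1/47191) = 88402*47191 = 4171778782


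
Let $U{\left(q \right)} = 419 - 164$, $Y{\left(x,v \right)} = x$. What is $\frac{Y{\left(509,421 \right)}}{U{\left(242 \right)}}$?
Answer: $\frac{509}{255} \approx 1.9961$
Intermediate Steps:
$U{\left(q \right)} = 255$ ($U{\left(q \right)} = 419 - 164 = 255$)
$\frac{Y{\left(509,421 \right)}}{U{\left(242 \right)}} = \frac{509}{255}$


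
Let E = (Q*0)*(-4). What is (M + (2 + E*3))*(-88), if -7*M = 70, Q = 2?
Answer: 704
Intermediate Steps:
M = -10 (M = -⅐*70 = -10)
E = 0 (E = (2*0)*(-4) = 0*(-4) = 0)
(M + (2 + E*3))*(-88) = (-10 + (2 + 0*3))*(-88) = (-10 + (2 + 0))*(-88) = (-10 + 2)*(-88) = -8*(-88) = 704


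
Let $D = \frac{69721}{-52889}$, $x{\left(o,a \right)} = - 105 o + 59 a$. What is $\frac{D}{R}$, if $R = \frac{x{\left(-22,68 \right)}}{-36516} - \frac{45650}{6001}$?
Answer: $\frac{449357004354}{2652062472437} \approx 0.16944$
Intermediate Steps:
$D = - \frac{69721}{52889}$ ($D = 69721 \left(- \frac{1}{52889}\right) = - \frac{69721}{52889} \approx -1.3183$)
$R = - \frac{50143933}{6445074}$ ($R = \frac{\left(-105\right) \left(-22\right) + 59 \cdot 68}{-36516} - \frac{45650}{6001} = \left(2310 + 4012\right) \left(- \frac{1}{36516}\right) - \frac{45650}{6001} = 6322 \left(- \frac{1}{36516}\right) - \frac{45650}{6001} = - \frac{3161}{18258} - \frac{45650}{6001} = - \frac{50143933}{6445074} \approx -7.7802$)
$\frac{D}{R} = - \frac{69721}{52889 \left(- \frac{50143933}{6445074}\right)} = \left(- \frac{69721}{52889}\right) \left(- \frac{6445074}{50143933}\right) = \frac{449357004354}{2652062472437}$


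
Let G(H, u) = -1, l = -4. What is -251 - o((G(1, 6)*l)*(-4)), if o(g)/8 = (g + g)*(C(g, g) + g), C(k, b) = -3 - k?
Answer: -1019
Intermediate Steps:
o(g) = -48*g (o(g) = 8*((g + g)*((-3 - g) + g)) = 8*((2*g)*(-3)) = 8*(-6*g) = -48*g)
-251 - o((G(1, 6)*l)*(-4)) = -251 - (-48)*-1*(-4)*(-4) = -251 - (-48)*4*(-4) = -251 - (-48)*(-16) = -251 - 1*768 = -251 - 768 = -1019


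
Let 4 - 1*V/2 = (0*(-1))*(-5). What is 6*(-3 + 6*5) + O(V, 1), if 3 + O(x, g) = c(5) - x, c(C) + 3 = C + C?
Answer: 158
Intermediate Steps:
c(C) = -3 + 2*C (c(C) = -3 + (C + C) = -3 + 2*C)
V = 8 (V = 8 - 2*0*(-1)*(-5) = 8 - 0*(-5) = 8 - 2*0 = 8 + 0 = 8)
O(x, g) = 4 - x (O(x, g) = -3 + ((-3 + 2*5) - x) = -3 + ((-3 + 10) - x) = -3 + (7 - x) = 4 - x)
6*(-3 + 6*5) + O(V, 1) = 6*(-3 + 6*5) + (4 - 1*8) = 6*(-3 + 30) + (4 - 8) = 6*27 - 4 = 162 - 4 = 158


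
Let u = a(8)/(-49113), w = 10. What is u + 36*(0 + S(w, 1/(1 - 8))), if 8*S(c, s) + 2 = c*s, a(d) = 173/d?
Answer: -42434843/2750328 ≈ -15.429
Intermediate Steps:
S(c, s) = -1/4 + c*s/8 (S(c, s) = -1/4 + (c*s)/8 = -1/4 + c*s/8)
u = -173/392904 (u = (173/8)/(-49113) = (173*(1/8))*(-1/49113) = (173/8)*(-1/49113) = -173/392904 ≈ -0.00044031)
u + 36*(0 + S(w, 1/(1 - 8))) = -173/392904 + 36*(0 + (-1/4 + (1/8)*10/(1 - 8))) = -173/392904 + 36*(0 + (-1/4 + (1/8)*10/(-7))) = -173/392904 + 36*(0 + (-1/4 + (1/8)*10*(-1/7))) = -173/392904 + 36*(0 + (-1/4 - 5/28)) = -173/392904 + 36*(0 - 3/7) = -173/392904 + 36*(-3/7) = -173/392904 - 108/7 = -42434843/2750328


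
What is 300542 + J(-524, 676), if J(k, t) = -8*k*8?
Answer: 334078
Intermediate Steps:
J(k, t) = -64*k
300542 + J(-524, 676) = 300542 - 64*(-524) = 300542 + 33536 = 334078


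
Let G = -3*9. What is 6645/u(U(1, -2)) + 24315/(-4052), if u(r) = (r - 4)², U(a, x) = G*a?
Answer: 3558825/3893972 ≈ 0.91393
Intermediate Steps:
G = -27
U(a, x) = -27*a
u(r) = (-4 + r)²
6645/u(U(1, -2)) + 24315/(-4052) = 6645/((-4 - 27*1)²) + 24315/(-4052) = 6645/((-4 - 27)²) + 24315*(-1/4052) = 6645/((-31)²) - 24315/4052 = 6645/961 - 24315/4052 = 3558825/3893972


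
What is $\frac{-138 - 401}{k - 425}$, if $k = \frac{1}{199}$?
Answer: $\frac{2189}{1726} \approx 1.2682$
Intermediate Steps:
$k = \frac{1}{199} \approx 0.0050251$
$\frac{-138 - 401}{k - 425} = \frac{-138 - 401}{\frac{1}{199} - 425} = - \frac{539}{\frac{1}{199} - 425} = - \frac{539}{- \frac{84574}{199}} = \left(-539\right) \left(- \frac{199}{84574}\right) = \frac{2189}{1726}$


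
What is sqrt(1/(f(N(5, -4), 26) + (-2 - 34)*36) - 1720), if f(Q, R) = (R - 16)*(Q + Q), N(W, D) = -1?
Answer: I*sqrt(744698409)/658 ≈ 41.473*I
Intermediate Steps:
f(Q, R) = 2*Q*(-16 + R) (f(Q, R) = (-16 + R)*(2*Q) = 2*Q*(-16 + R))
sqrt(1/(f(N(5, -4), 26) + (-2 - 34)*36) - 1720) = sqrt(1/(2*(-1)*(-16 + 26) + (-2 - 34)*36) - 1720) = sqrt(1/(2*(-1)*10 - 36*36) - 1720) = sqrt(1/(-20 - 1296) - 1720) = sqrt(1/(-1316) - 1720) = sqrt(-1/1316 - 1720) = sqrt(-2263521/1316) = I*sqrt(744698409)/658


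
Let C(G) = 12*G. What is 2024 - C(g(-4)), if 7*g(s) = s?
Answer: 14216/7 ≈ 2030.9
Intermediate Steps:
g(s) = s/7
2024 - C(g(-4)) = 2024 - 12*(1/7)*(-4) = 2024 - 12*(-4)/7 = 2024 - 1*(-48/7) = 2024 + 48/7 = 14216/7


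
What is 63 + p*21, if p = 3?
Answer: 126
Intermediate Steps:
63 + p*21 = 63 + 3*21 = 63 + 63 = 126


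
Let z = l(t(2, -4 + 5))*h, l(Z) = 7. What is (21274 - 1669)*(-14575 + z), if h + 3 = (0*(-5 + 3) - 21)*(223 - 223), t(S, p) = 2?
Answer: -286154580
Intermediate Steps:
h = -3 (h = -3 + (0*(-5 + 3) - 21)*(223 - 223) = -3 + (0*(-2) - 21)*0 = -3 + (0 - 21)*0 = -3 - 21*0 = -3 + 0 = -3)
z = -21 (z = 7*(-3) = -21)
(21274 - 1669)*(-14575 + z) = (21274 - 1669)*(-14575 - 21) = 19605*(-14596) = -286154580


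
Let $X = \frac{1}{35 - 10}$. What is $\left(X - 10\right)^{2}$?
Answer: $\frac{62001}{625} \approx 99.202$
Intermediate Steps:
$X = \frac{1}{25} \approx 0.04$
$\left(X - 10\right)^{2} = \left(\frac{1}{25} - 10\right)^{2} = \left(- \frac{249}{25}\right)^{2} = \frac{62001}{625}$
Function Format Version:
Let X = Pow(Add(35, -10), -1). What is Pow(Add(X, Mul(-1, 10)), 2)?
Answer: Rational(62001, 625) ≈ 99.202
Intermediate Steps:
X = Rational(1, 25) (X = Pow(25, -1) = Rational(1, 25) ≈ 0.040000)
Pow(Add(X, Mul(-1, 10)), 2) = Pow(Add(Rational(1, 25), Mul(-1, 10)), 2) = Pow(Add(Rational(1, 25), -10), 2) = Pow(Rational(-249, 25), 2) = Rational(62001, 625)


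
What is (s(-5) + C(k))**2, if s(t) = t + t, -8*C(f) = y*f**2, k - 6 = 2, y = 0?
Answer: 100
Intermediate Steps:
k = 8 (k = 6 + 2 = 8)
C(f) = 0 (C(f) = -0*f**2 = -1/8*0 = 0)
s(t) = 2*t
(s(-5) + C(k))**2 = (2*(-5) + 0)**2 = (-10 + 0)**2 = (-10)**2 = 100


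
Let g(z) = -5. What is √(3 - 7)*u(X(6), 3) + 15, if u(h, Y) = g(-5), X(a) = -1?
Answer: 15 - 10*I ≈ 15.0 - 10.0*I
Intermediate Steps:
u(h, Y) = -5
√(3 - 7)*u(X(6), 3) + 15 = √(3 - 7)*(-5) + 15 = √(-4)*(-5) + 15 = (2*I)*(-5) + 15 = -10*I + 15 = 15 - 10*I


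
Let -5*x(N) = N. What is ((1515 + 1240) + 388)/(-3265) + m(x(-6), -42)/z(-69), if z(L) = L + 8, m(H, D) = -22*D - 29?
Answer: -3113898/199165 ≈ -15.635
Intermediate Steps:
x(N) = -N/5
m(H, D) = -29 - 22*D
z(L) = 8 + L
((1515 + 1240) + 388)/(-3265) + m(x(-6), -42)/z(-69) = ((1515 + 1240) + 388)/(-3265) + (-29 - 22*(-42))/(8 - 69) = (2755 + 388)*(-1/3265) + (-29 + 924)/(-61) = 3143*(-1/3265) + 895*(-1/61) = -3143/3265 - 895/61 = -3113898/199165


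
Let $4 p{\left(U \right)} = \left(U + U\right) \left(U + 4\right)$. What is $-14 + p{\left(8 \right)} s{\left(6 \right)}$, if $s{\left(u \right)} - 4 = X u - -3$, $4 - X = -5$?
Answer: $2914$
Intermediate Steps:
$X = 9$ ($X = 4 - -5 = 4 + 5 = 9$)
$p{\left(U \right)} = \frac{U \left(4 + U\right)}{2}$ ($p{\left(U \right)} = \frac{\left(U + U\right) \left(U + 4\right)}{4} = \frac{2 U \left(4 + U\right)}{4} = \frac{U \left(4 + U\right)}{2}$)
$s{\left(u \right)} = 7 + 9 u$ ($s{\left(u \right)} = 4 + \left(9 u - -3\right) = 4 + \left(9 u + \left(-1 + 4\right)\right) = 4 + \left(9 u + 3\right) = 4 + \left(3 + 9 u\right) = 7 + 9 u$)
$-14 + p{\left(8 \right)} s{\left(6 \right)} = -14 + \frac{1}{2} \cdot 8 \left(4 + 8\right) \left(7 + 9 \cdot 6\right) = -14 + \frac{1}{2} \cdot 8 \cdot 12 \left(7 + 54\right) = -14 + 48 \cdot 61 = -14 + 2928 = 2914$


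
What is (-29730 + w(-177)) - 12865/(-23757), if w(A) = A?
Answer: -710487734/23757 ≈ -29906.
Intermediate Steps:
(-29730 + w(-177)) - 12865/(-23757) = (-29730 - 177) - 12865/(-23757) = -29907 - 12865*(-1/23757) = -29907 + 12865/23757 = -710487734/23757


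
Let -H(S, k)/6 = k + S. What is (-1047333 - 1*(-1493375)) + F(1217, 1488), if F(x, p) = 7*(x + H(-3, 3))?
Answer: 454561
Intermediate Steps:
H(S, k) = -6*S - 6*k (H(S, k) = -6*(k + S) = -6*(S + k) = -6*S - 6*k)
F(x, p) = 7*x (F(x, p) = 7*(x + (-6*(-3) - 6*3)) = 7*(x + (18 - 18)) = 7*(x + 0) = 7*x)
(-1047333 - 1*(-1493375)) + F(1217, 1488) = (-1047333 - 1*(-1493375)) + 7*1217 = (-1047333 + 1493375) + 8519 = 446042 + 8519 = 454561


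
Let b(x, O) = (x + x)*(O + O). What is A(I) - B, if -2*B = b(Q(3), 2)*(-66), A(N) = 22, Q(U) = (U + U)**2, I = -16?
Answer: -9482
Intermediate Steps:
Q(U) = 4*U**2 (Q(U) = (2*U)**2 = 4*U**2)
b(x, O) = 4*O*x (b(x, O) = (2*x)*(2*O) = 4*O*x)
B = 9504 (B = -4*2*(4*3**2)*(-66)/2 = -4*2*(4*9)*(-66)/2 = -4*2*36*(-66)/2 = -144*(-66) = -1/2*(-19008) = 9504)
A(I) - B = 22 - 1*9504 = 22 - 9504 = -9482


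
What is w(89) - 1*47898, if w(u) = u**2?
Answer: -39977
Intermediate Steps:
w(89) - 1*47898 = 89**2 - 1*47898 = 7921 - 47898 = -39977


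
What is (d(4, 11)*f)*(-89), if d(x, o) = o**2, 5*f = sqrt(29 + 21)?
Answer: -10769*sqrt(2) ≈ -15230.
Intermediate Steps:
f = sqrt(2) (f = sqrt(29 + 21)/5 = sqrt(50)/5 = (5*sqrt(2))/5 = sqrt(2) ≈ 1.4142)
(d(4, 11)*f)*(-89) = (11**2*sqrt(2))*(-89) = (121*sqrt(2))*(-89) = -10769*sqrt(2)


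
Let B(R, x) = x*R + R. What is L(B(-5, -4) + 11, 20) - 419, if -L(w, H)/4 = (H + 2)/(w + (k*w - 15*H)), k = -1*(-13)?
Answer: -3363/8 ≈ -420.38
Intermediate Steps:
k = 13
B(R, x) = R + R*x (B(R, x) = R*x + R = R + R*x)
L(w, H) = -4*(2 + H)/(-15*H + 14*w) (L(w, H) = -4*(H + 2)/(w + (13*w - 15*H)) = -4*(2 + H)/(w + (-15*H + 13*w)) = -4*(2 + H)/(-15*H + 14*w))
L(B(-5, -4) + 11, 20) - 419 = 4*(-2 - 1*20)/(-15*20 + 14*(-5*(1 - 4) + 11)) - 419 = 4*(-2 - 20)/(-300 + 14*(-5*(-3) + 11)) - 419 = 4*(-22)/(-300 + 14*(15 + 11)) - 419 = 4*(-22)/(-300 + 14*26) - 419 = 4*(-22)/(-300 + 364) - 419 = 4*(-22)/64 - 419 = 4*(1/64)*(-22) - 419 = -11/8 - 419 = -3363/8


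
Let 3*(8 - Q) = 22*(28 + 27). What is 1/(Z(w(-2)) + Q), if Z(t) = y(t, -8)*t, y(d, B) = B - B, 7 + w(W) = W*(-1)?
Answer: -3/1186 ≈ -0.0025295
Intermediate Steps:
w(W) = -7 - W (w(W) = -7 + W*(-1) = -7 - W)
y(d, B) = 0
Z(t) = 0 (Z(t) = 0*t = 0)
Q = -1186/3 (Q = 8 - 22*(28 + 27)/3 = 8 - 22*55/3 = 8 - 1/3*1210 = 8 - 1210/3 = -1186/3 ≈ -395.33)
1/(Z(w(-2)) + Q) = 1/(0 - 1186/3) = 1/(-1186/3) = -3/1186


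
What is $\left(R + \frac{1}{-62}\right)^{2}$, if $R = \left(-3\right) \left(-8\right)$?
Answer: $\frac{2211169}{3844} \approx 575.23$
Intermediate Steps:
$R = 24$
$\left(R + \frac{1}{-62}\right)^{2} = \left(24 + \frac{1}{-62}\right)^{2} = \left(24 - \frac{1}{62}\right)^{2} = \left(\frac{1487}{62}\right)^{2} = \frac{2211169}{3844}$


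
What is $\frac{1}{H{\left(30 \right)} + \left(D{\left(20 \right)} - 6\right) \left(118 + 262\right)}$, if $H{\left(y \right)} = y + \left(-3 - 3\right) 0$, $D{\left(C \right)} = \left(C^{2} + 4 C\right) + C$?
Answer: $\frac{1}{187750} \approx 5.3262 \cdot 10^{-6}$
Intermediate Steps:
$D{\left(C \right)} = C^{2} + 5 C$
$H{\left(y \right)} = y$ ($H{\left(y \right)} = y + \left(-3 - 3\right) 0 = y - 0 = y + 0 = y$)
$\frac{1}{H{\left(30 \right)} + \left(D{\left(20 \right)} - 6\right) \left(118 + 262\right)} = \frac{1}{30 + \left(20 \left(5 + 20\right) - 6\right) \left(118 + 262\right)} = \frac{1}{30 + \left(20 \cdot 25 - 6\right) 380} = \frac{1}{30 + \left(500 - 6\right) 380} = \frac{1}{30 + 494 \cdot 380} = \frac{1}{30 + 187720} = \frac{1}{187750}$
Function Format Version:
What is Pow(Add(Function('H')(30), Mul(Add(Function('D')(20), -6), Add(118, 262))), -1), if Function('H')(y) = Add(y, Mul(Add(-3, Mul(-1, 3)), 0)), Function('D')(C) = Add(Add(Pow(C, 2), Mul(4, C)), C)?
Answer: Rational(1, 187750) ≈ 5.3262e-6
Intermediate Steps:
Function('D')(C) = Add(Pow(C, 2), Mul(5, C))
Function('H')(y) = y (Function('H')(y) = Add(y, Mul(Add(-3, -3), 0)) = Add(y, Mul(-6, 0)) = Add(y, 0) = y)
Pow(Add(Function('H')(30), Mul(Add(Function('D')(20), -6), Add(118, 262))), -1) = Pow(Add(30, Mul(Add(Mul(20, Add(5, 20)), -6), Add(118, 262))), -1) = Pow(Add(30, Mul(Add(Mul(20, 25), -6), 380)), -1) = Pow(Add(30, Mul(Add(500, -6), 380)), -1) = Pow(Add(30, Mul(494, 380)), -1) = Pow(Add(30, 187720), -1) = Pow(187750, -1) = Rational(1, 187750)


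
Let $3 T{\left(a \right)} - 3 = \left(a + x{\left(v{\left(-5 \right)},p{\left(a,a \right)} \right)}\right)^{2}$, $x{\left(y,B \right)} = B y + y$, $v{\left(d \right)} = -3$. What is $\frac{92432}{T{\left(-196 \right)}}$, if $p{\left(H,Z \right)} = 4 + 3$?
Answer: $\frac{277296}{48403} \approx 5.7289$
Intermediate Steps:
$p{\left(H,Z \right)} = 7$
$x{\left(y,B \right)} = y + B y$
$T{\left(a \right)} = 1 + \frac{\left(-24 + a\right)^{2}}{3}$ ($T{\left(a \right)} = 1 + \frac{\left(a - 3 \left(1 + 7\right)\right)^{2}}{3} = 1 + \frac{\left(a - 24\right)^{2}}{3} = 1 + \frac{\left(-24 + a\right)^{2}}{3}$)
$\frac{92432}{T{\left(-196 \right)}} = \frac{92432}{1 + \frac{\left(-24 - 196\right)^{2}}{3}} = \frac{92432}{1 + \frac{\left(-220\right)^{2}}{3}} = \frac{92432}{1 + \frac{1}{3} \cdot 48400} = \frac{92432}{1 + \frac{48400}{3}} = \frac{92432}{\frac{48403}{3}} = 92432 \cdot \frac{3}{48403} = \frac{277296}{48403}$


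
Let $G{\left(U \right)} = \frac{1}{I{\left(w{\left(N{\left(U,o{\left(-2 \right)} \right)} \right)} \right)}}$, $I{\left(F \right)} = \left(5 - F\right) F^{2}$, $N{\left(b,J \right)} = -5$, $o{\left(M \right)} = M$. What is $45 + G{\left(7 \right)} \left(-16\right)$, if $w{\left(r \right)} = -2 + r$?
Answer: $\frac{6611}{147} \approx 44.973$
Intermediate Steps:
$I{\left(F \right)} = F^{2} \left(5 - F\right)$
$G{\left(U \right)} = \frac{1}{588}$ ($G{\left(U \right)} = \frac{1}{\left(-2 - 5\right)^{2} \left(5 - \left(-2 - 5\right)\right)} = \frac{1}{\left(-7\right)^{2} \left(5 - -7\right)} = \frac{1}{49 \left(5 + 7\right)} = \frac{1}{49 \cdot 12} = \frac{1}{588}$)
$45 + G{\left(7 \right)} \left(-16\right) = 45 + \frac{1}{588} \left(-16\right) = 45 - \frac{4}{147} = \frac{6611}{147}$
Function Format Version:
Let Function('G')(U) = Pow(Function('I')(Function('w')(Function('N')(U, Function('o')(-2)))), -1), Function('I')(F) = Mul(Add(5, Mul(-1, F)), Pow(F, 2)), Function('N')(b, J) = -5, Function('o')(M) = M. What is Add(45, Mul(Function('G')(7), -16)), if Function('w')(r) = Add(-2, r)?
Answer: Rational(6611, 147) ≈ 44.973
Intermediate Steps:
Function('I')(F) = Mul(Pow(F, 2), Add(5, Mul(-1, F)))
Function('G')(U) = Rational(1, 588) (Function('G')(U) = Pow(Mul(Pow(Add(-2, -5), 2), Add(5, Mul(-1, Add(-2, -5)))), -1) = Pow(Mul(Pow(-7, 2), Add(5, Mul(-1, -7))), -1) = Pow(Mul(49, Add(5, 7)), -1) = Pow(Mul(49, 12), -1) = Pow(588, -1) = Rational(1, 588))
Add(45, Mul(Function('G')(7), -16)) = Add(45, Mul(Rational(1, 588), -16)) = Add(45, Rational(-4, 147)) = Rational(6611, 147)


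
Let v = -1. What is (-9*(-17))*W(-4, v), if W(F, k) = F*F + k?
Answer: 2295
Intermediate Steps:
W(F, k) = k + F**2 (W(F, k) = F**2 + k = k + F**2)
(-9*(-17))*W(-4, v) = (-9*(-17))*(-1 + (-4)**2) = 153*(-1 + 16) = 153*15 = 2295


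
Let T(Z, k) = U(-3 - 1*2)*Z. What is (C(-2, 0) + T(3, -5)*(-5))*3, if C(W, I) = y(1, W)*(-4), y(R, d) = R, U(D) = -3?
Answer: 123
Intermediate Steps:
T(Z, k) = -3*Z
C(W, I) = -4 (C(W, I) = 1*(-4) = -4)
(C(-2, 0) + T(3, -5)*(-5))*3 = (-4 - 3*3*(-5))*3 = (-4 - 9*(-5))*3 = (-4 + 45)*3 = 41*3 = 123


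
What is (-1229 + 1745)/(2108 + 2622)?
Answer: 6/55 ≈ 0.10909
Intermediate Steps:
(-1229 + 1745)/(2108 + 2622) = 516/4730 = 516*(1/4730) = 6/55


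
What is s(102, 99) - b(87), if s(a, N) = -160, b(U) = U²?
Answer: -7729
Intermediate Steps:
s(102, 99) - b(87) = -160 - 1*87² = -160 - 1*7569 = -160 - 7569 = -7729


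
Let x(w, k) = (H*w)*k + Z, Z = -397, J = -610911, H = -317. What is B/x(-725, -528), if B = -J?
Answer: -610911/121347997 ≈ -0.0050344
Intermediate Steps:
x(w, k) = -397 - 317*k*w (x(w, k) = (-317*w)*k - 397 = -317*k*w - 397 = -397 - 317*k*w)
B = 610911 (B = -1*(-610911) = 610911)
B/x(-725, -528) = 610911/(-397 - 317*(-528)*(-725)) = 610911/(-397 - 121347600) = 610911/(-121347997) = 610911*(-1/121347997) = -610911/121347997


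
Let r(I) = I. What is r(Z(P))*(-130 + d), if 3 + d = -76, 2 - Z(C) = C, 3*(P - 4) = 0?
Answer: 418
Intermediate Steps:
P = 4 (P = 4 + (⅓)*0 = 4 + 0 = 4)
Z(C) = 2 - C
d = -79 (d = -3 - 76 = -79)
r(Z(P))*(-130 + d) = (2 - 1*4)*(-130 - 79) = (2 - 4)*(-209) = -2*(-209) = 418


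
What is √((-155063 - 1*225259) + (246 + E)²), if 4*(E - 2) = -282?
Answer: I*√1395263/2 ≈ 590.61*I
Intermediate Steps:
E = -137/2 (E = 2 + (¼)*(-282) = 2 - 141/2 = -137/2 ≈ -68.500)
√((-155063 - 1*225259) + (246 + E)²) = √((-155063 - 1*225259) + (246 - 137/2)²) = √((-155063 - 225259) + (355/2)²) = √(-380322 + 126025/4) = √(-1395263/4) = I*√1395263/2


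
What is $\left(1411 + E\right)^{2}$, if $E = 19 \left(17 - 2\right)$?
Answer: $2876416$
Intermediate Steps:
$E = 285$ ($E = 19 \cdot 15 = 285$)
$\left(1411 + E\right)^{2} = \left(1411 + 285\right)^{2} = 1696^{2} = 2876416$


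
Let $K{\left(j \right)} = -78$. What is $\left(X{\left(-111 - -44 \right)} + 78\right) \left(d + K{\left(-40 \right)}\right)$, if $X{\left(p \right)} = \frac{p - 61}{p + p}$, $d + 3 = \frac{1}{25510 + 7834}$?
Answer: $- \frac{7143782635}{1117024} \approx -6395.4$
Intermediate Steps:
$d = - \frac{100031}{33344}$ ($d = -3 + \frac{1}{25510 + 7834} = -3 + \frac{1}{33344} = - \frac{100031}{33344} \approx -3.0$)
$X{\left(p \right)} = \frac{-61 + p}{2 p}$
$\left(X{\left(-111 - -44 \right)} + 78\right) \left(d + K{\left(-40 \right)}\right) = \left(\frac{-61 - 67}{2 \left(-111 - -44\right)} + 78\right) \left(- \frac{100031}{33344} - 78\right) = \left(\frac{-61 + \left(-111 + 44\right)}{2 \left(-111 + 44\right)} + 78\right) \left(- \frac{2700863}{33344}\right) = \left(\frac{-61 - 67}{2 \left(-67\right)} + 78\right) \left(- \frac{2700863}{33344}\right) = \left(\frac{1}{2} \left(- \frac{1}{67}\right) \left(-128\right) + 78\right) \left(- \frac{2700863}{33344}\right) = \left(\frac{64}{67} + 78\right) \left(- \frac{2700863}{33344}\right) = \frac{5290}{67} \left(- \frac{2700863}{33344}\right) = - \frac{7143782635}{1117024}$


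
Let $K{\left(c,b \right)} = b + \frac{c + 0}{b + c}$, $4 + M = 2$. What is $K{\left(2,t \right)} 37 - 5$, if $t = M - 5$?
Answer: $- \frac{1394}{5} \approx -278.8$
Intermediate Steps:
$M = -2$ ($M = -4 + 2 = -2$)
$t = -7$ ($t = -2 - 5 = -7$)
$K{\left(c,b \right)} = b + \frac{c}{b + c}$
$K{\left(2,t \right)} 37 - 5 = \frac{2 + \left(-7\right)^{2} - 14}{-7 + 2} \cdot 37 - 5 = \frac{2 + 49 - 14}{-5} \cdot 37 - 5 = \left(- \frac{1}{5}\right) 37 \cdot 37 - 5 = \left(- \frac{37}{5}\right) 37 - 5 = - \frac{1369}{5} - 5 = - \frac{1394}{5}$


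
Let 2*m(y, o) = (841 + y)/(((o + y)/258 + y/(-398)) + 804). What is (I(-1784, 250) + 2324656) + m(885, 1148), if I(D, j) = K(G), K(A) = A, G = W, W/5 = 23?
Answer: 48319655086208/20784685 ≈ 2.3248e+6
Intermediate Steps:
W = 115 (W = 5*23 = 115)
G = 115
I(D, j) = 115
m(y, o) = (841 + y)/(2*(804 + o/258 + 35*y/25671)) (m(y, o) = ((841 + y)/(((o + y)/258 + y/(-398)) + 804))/2 = ((841 + y)/(((o + y)*(1/258) + y*(-1/398)) + 804))/2 = ((841 + y)/(((o/258 + y/258) - y/398) + 804))/2 = ((841 + y)/((o/258 + 35*y/25671) + 804))/2 = ((841 + y)/(804 + o/258 + 35*y/25671))/2 = (841 + y)/(2*(804 + o/258 + 35*y/25671)))
(I(-1784, 250) + 2324656) + m(885, 1148) = (115 + 2324656) + 25671*(841 + 885)/(41278968 + 70*885 + 199*1148) = 2324771 + 25671*1726/(41278968 + 61950 + 228452) = 2324771 + 25671*1726/41569370 = 2324771 + 25671*(1/41569370)*1726 = 2324771 + 22154073/20784685 = 48319655086208/20784685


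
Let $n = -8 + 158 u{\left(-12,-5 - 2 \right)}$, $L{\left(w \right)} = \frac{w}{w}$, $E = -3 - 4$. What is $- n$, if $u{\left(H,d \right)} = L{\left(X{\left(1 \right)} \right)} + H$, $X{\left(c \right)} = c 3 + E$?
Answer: $1746$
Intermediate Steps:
$E = -7$
$X{\left(c \right)} = -7 + 3 c$ ($X{\left(c \right)} = c 3 - 7 = 3 c - 7 = -7 + 3 c$)
$L{\left(w \right)} = 1$
$u{\left(H,d \right)} = 1 + H$
$n = -1746$ ($n = -8 + 158 \left(1 - 12\right) = -8 + 158 \left(-11\right) = -8 - 1738 = -1746$)
$- n = \left(-1\right) \left(-1746\right) = 1746$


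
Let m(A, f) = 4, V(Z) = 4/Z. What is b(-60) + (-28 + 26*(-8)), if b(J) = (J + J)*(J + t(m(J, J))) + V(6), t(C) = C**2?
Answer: 15134/3 ≈ 5044.7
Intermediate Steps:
b(J) = 2/3 + 2*J*(16 + J) (b(J) = (J + J)*(J + 4**2) + 4/6 = (2*J)*(J + 16) + 4*(1/6) = (2*J)*(16 + J) + 2/3 = 2*J*(16 + J) + 2/3 = 2/3 + 2*J*(16 + J))
b(-60) + (-28 + 26*(-8)) = (2/3 + 2*(-60)**2 + 32*(-60)) + (-28 + 26*(-8)) = (2/3 + 2*3600 - 1920) + (-28 - 208) = (2/3 + 7200 - 1920) - 236 = 15842/3 - 236 = 15134/3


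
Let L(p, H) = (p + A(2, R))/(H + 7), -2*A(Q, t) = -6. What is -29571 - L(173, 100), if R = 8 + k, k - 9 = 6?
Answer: -3164273/107 ≈ -29573.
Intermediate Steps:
k = 15 (k = 9 + 6 = 15)
R = 23 (R = 8 + 15 = 23)
A(Q, t) = 3 (A(Q, t) = -1/2*(-6) = 3)
L(p, H) = (3 + p)/(7 + H) (L(p, H) = (p + 3)/(H + 7) = (3 + p)/(7 + H))
-29571 - L(173, 100) = -29571 - (3 + 173)/(7 + 100) = -29571 - 176/107 = -3164273/107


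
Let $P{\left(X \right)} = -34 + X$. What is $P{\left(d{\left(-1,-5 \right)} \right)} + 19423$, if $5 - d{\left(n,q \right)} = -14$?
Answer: $19408$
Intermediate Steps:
$d{\left(n,q \right)} = 19$ ($d{\left(n,q \right)} = 5 - -14 = 5 + 14 = 19$)
$P{\left(d{\left(-1,-5 \right)} \right)} + 19423 = \left(-34 + 19\right) + 19423 = -15 + 19423 = 19408$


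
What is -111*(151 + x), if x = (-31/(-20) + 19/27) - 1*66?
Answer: -1743329/180 ≈ -9685.2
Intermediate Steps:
x = -34423/540 (x = (-31*(-1/20) + 19*(1/27)) - 66 = (31/20 + 19/27) - 66 = 1217/540 - 66 = -34423/540 ≈ -63.746)
-111*(151 + x) = -111*(151 - 34423/540) = -111*47117/540 = -1743329/180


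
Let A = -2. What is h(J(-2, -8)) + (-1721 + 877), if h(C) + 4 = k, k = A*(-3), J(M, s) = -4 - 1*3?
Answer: -842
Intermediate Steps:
J(M, s) = -7 (J(M, s) = -4 - 3 = -7)
k = 6 (k = -2*(-3) = 6)
h(C) = 2 (h(C) = -4 + 6 = 2)
h(J(-2, -8)) + (-1721 + 877) = 2 + (-1721 + 877) = 2 - 844 = -842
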